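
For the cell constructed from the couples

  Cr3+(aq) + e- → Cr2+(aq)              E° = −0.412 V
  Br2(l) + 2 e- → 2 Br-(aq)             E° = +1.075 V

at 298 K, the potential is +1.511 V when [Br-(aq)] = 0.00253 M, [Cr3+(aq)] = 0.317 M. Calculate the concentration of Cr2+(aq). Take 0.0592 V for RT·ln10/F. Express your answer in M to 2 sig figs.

0.0020 M

With Br₂/Br⁻ at the cathode and Cr³⁺/Cr²⁺ at the anode, E°cell = +1.075 − (−0.412) = +1.487 V (n = 2).
Since E = E° − (0.0592/n)·log Q, log Q = n(E° − E)/0.0592 = −0.811.
The balanced reaction is Br2(l) + 2 Cr2+(aq) → 2 Br-(aq) + 2 Cr3+(aq), so Q = ([Br-(aq)]^2·[Cr3+(aq)]^2) / [Cr2+(aq)]^2.
Isolating [Cr2+(aq)] in Q = 10^{−0.811} yields log [Cr2+(aq)] = −2.690, i.e. 0.0020 M.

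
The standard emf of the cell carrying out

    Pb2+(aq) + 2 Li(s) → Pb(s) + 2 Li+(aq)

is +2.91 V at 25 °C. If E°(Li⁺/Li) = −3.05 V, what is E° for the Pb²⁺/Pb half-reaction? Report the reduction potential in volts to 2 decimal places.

−0.14 V

In the reaction as written the Pb²⁺/Pb couple is reduced (cathode) and Li⁺/Li is oxidized (anode), so E°cell = E°(Pb²⁺/Pb) − E°(Li⁺/Li).
E°(Pb²⁺/Pb) = E°cell + E°(anode) = +2.91 + (−3.05) = −0.14 V.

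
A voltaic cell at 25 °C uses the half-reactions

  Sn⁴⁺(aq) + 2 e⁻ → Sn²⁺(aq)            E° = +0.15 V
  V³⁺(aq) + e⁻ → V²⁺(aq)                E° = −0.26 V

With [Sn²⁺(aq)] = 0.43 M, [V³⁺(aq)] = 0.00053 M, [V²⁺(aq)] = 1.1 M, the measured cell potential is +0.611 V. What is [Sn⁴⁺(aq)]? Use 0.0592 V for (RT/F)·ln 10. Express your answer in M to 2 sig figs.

Sn⁴⁺/Sn²⁺ is the cathode (higher E°); E°cell = +0.15 − (−0.26) = +0.41 V with n = 2.
Since E = E° − (0.0592/n)·log Q, log Q = n(E° − E)/0.0592 = −6.791.
The balanced reaction is Sn⁴⁺(aq) + 2 V²⁺(aq) → Sn²⁺(aq) + 2 V³⁺(aq), so Q = ([Sn²⁺(aq)]·[V³⁺(aq)]^2) / ([Sn⁴⁺(aq)]·[V²⁺(aq)]^2).
Solving for the unknown gives log [Sn⁴⁺(aq)] = −0.210, so [Sn⁴⁺(aq)] ≈ 0.62 M.

0.62 M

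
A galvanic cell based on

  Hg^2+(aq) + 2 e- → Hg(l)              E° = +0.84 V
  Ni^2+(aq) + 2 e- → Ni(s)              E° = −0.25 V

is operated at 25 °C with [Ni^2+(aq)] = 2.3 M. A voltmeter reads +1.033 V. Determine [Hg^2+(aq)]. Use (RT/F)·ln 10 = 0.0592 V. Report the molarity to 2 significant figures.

Hg²⁺/Hg is the cathode (higher E°); E°cell = +0.84 − (−0.25) = +1.09 V with n = 2.
Since E = E° − (0.0592/n)·log Q, log Q = n(E° − E)/0.0592 = 1.926.
The balanced reaction is Hg^2+(aq) + Ni(s) → Hg(l) + Ni^2+(aq), so Q = [Ni^2+(aq)] / [Hg^2+(aq)].
Isolating [Hg^2+(aq)] in Q = 10^{1.926} yields log [Hg^2+(aq)] = −1.564, i.e. 0.027 M.

0.027 M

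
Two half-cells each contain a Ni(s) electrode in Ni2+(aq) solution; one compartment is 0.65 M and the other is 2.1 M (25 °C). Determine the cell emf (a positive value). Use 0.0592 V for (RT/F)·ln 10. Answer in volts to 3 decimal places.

For a concentration cell E°cell = 0, since both electrodes use the same couple.
The compartment with the higher Ni2+(aq) concentration (2.1 M) acts as the cathode; ions are reduced there and produced at the dilute (0.65 M) anode.
With n = 2, Ecell = −(0.0592/2)·log([dilute]/[conc]) = −(0.0592/2)·log(0.65/2.1) = +0.015 V.

0.015 V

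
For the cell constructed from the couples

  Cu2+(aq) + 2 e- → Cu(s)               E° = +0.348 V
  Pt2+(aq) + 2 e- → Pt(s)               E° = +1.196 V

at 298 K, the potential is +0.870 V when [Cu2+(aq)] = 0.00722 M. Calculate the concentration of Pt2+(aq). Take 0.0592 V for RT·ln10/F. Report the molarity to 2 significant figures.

0.040 M

With Pt²⁺/Pt at the cathode and Cu²⁺/Cu at the anode, E°cell = +1.196 − (+0.348) = +0.848 V (n = 2).
Since E = E° − (0.0592/n)·log Q, log Q = n(E° − E)/0.0592 = −0.743.
Balancing electrons gives Pt2+(aq) + Cu(s) → Pt(s) + Cu2+(aq); thus Q = [Cu2+(aq)] / [Pt2+(aq)].
Solving for the unknown gives log [Pt2+(aq)] = −1.398, so [Pt2+(aq)] ≈ 0.040 M.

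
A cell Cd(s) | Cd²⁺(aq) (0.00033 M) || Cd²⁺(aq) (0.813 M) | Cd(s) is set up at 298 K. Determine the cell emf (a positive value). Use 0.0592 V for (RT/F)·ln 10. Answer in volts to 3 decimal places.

0.100 V

For a concentration cell E°cell = 0, since both electrodes use the same couple.
The compartment with the higher Cd²⁺(aq) concentration (0.813 M) acts as the cathode; ions are reduced there and produced at the dilute (0.00033 M) anode.
With n = 2, Ecell = −(0.0592/2)·log([dilute]/[conc]) = −(0.0592/2)·log(0.00033/0.813) = +0.100 V.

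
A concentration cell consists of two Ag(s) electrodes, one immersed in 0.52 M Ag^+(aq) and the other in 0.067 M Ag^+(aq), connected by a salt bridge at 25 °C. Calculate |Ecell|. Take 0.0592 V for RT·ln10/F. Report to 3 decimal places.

For a concentration cell E°cell = 0, since both electrodes use the same couple.
The compartment with the higher Ag^+(aq) concentration (0.52 M) acts as the cathode; ions are reduced there and produced at the dilute (0.067 M) anode.
With n = 1, Ecell = −(0.0592/1)·log([dilute]/[conc]) = −(0.0592/1)·log(0.067/0.52) = +0.053 V.

0.053 V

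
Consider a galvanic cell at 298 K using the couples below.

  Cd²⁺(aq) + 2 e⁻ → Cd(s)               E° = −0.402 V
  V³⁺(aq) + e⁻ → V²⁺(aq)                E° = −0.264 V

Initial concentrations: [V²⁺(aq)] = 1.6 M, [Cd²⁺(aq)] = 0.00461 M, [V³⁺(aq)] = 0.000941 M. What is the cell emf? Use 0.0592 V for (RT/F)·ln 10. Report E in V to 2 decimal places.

+0.02 V

Since E°(V³⁺/V²⁺) > E°(Cd²⁺/Cd), V³⁺/V²⁺ serves as the cathode.
E°cell = E°cat − E°an = −0.264 − (−0.402) = +0.138 V; n = 2.
For the overall reaction 2 V³⁺(aq) + Cd(s) → 2 V²⁺(aq) + Cd²⁺(aq), Q = ([V²⁺(aq)]^2·[Cd²⁺(aq)]) / [V³⁺(aq)]^2 = 1.33×10^4, giving log Q = 4.125.
By the Nernst equation, E = +0.138 − (0.0592/2)·(4.125) = +0.02 V.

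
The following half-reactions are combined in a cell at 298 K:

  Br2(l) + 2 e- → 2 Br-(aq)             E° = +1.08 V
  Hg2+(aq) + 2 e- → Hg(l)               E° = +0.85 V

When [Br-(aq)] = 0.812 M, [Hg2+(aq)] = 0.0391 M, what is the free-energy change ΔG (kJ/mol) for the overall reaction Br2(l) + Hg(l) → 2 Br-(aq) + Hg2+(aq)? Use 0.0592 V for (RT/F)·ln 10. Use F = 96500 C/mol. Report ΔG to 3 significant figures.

−53.5 kJ/mol

E°cell = +1.08 − (+0.85) = +0.23 V; the balanced reaction transfers n = 2 electrons.
The reaction quotient is [Br-(aq)]^2·[Hg2+(aq)] = 0.0258; by Nernst, E = +0.23 − (0.0592/2)(−1.589) = +0.2770 V.
Then ΔG = −nFE = −2 × 96500 × +0.2770 J/mol = −53.5 kJ/mol.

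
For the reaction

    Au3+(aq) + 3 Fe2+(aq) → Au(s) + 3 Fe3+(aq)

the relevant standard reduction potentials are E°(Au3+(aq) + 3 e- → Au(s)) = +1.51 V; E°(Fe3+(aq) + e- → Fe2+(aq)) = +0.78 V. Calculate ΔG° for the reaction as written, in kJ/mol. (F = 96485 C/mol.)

In the reaction as written Au3+(aq) is reduced, so the Au³⁺/Au couple is the cathode and Fe³⁺/Fe²⁺ is the anode.
E°cell = +1.51 − (+0.78) = +0.73 V; balancing electrons gives n = 3.
ΔG° = −nFE°cell = −(3)(96485)(+0.73) J/mol = −211 kJ/mol.

−211 kJ/mol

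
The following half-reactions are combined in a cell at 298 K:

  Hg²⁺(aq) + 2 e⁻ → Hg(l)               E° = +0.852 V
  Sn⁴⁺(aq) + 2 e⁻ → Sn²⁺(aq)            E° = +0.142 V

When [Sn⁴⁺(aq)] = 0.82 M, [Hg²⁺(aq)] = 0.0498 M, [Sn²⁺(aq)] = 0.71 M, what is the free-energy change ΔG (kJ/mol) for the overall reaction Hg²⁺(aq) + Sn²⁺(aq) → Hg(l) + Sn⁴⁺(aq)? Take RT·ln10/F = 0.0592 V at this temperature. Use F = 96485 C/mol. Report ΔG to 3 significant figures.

−129 kJ/mol

E°cell = +0.852 − (+0.142) = +0.710 V; the balanced reaction transfers n = 2 electrons.
Q = [Sn⁴⁺(aq)] / ([Hg²⁺(aq)]·[Sn²⁺(aq)]) = 23.2, so log Q = 1.365 and E = +0.710 − (0.0592/2)(1.365) = +0.6696 V.
ΔG = −nFE = −(2)(96485)(+0.6696) J/mol = −129 kJ/mol.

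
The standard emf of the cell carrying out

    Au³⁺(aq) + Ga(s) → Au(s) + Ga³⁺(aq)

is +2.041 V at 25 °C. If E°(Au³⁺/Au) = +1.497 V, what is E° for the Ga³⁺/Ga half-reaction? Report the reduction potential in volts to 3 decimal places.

−0.544 V

In the reaction as written the Au³⁺/Au couple is reduced (cathode) and Ga³⁺/Ga is oxidized (anode), so E°cell = E°(Au³⁺/Au) − E°(Ga³⁺/Ga).
E°(Ga³⁺/Ga) = E°(cathode) − E°cell = +1.497 − (+2.041) = −0.544 V.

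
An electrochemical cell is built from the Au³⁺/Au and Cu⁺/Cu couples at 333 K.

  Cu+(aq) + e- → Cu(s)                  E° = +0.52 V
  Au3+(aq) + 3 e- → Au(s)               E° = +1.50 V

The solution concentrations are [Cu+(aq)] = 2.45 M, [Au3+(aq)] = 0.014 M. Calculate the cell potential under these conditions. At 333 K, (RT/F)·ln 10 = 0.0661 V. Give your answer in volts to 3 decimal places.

The Au³⁺/Au couple has the more positive E°, so it is the cathode; Cu⁺/Cu is the anode.
E°cell = +1.50 − (+0.52) = +0.98 V, with n = 3 electrons transferred.
The balanced reaction is Au3+(aq) + 3 Cu(s) → Au(s) + 3 Cu+(aq), so Q = [Cu+(aq)]^3 / [Au3+(aq)] = 1.05×10^3 and log Q = 3.021.
Applying E = E° − (RT ln10/nF)·log Q gives +0.98 − (0.0661/3)(3.021) = +0.913 V.

+0.913 V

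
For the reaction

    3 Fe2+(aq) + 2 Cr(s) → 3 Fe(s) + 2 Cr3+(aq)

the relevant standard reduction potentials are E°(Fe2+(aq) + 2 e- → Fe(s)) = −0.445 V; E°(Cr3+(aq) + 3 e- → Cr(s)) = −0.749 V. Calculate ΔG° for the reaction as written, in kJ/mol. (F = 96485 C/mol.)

−176 kJ/mol

In the reaction as written Fe2+(aq) is reduced, so the Fe²⁺/Fe couple is the cathode and Cr³⁺/Cr is the anode.
E°cell = −0.445 − (−0.749) = +0.304 V; balancing electrons gives n = 6.
ΔG° = −nFE°cell = −(6)(96485)(+0.304) J/mol = −176 kJ/mol.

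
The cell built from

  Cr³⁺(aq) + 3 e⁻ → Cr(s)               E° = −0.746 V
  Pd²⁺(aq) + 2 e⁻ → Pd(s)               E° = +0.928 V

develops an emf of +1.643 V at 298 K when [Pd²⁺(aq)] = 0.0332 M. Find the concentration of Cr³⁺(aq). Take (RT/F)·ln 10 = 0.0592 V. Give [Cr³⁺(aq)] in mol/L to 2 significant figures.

Pd²⁺/Pd is the cathode (higher E°); E°cell = +0.928 − (−0.746) = +1.674 V with n = 6.
From the Nernst equation, log Q = n(E° − E)/0.0592 = 6·(+1.674 − (+1.643))/0.0592 = 3.142.
For 3 Pd²⁺(aq) + 2 Cr(s) → 3 Pd(s) + 2 Cr³⁺(aq), the reaction quotient is Q = [Cr³⁺(aq)]^2 / [Pd²⁺(aq)]^3.
Solving for the unknown gives log [Cr³⁺(aq)] = −0.647, so [Cr³⁺(aq)] ≈ 0.23 M.

0.23 M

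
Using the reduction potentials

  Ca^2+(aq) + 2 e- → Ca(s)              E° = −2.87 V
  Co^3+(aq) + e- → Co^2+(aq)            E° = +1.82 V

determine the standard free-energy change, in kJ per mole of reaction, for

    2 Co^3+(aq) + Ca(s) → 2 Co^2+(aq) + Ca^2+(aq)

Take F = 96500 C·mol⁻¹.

−905 kJ/mol

In the reaction as written Co^3+(aq) is reduced, so the Co³⁺/Co²⁺ couple is the cathode and Ca²⁺/Ca is the anode.
E°cell = +1.82 − (−2.87) = +4.69 V; balancing electrons gives n = 2.
ΔG° = −nFE°cell = −(2)(96500)(+4.69) J/mol = −905 kJ/mol.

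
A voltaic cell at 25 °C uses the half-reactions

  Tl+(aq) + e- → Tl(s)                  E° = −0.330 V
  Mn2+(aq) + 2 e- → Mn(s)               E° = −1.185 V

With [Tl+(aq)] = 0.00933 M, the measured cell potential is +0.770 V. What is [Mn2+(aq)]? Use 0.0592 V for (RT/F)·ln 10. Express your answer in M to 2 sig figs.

0.065 M

The Tl⁺/Tl couple has the larger reduction potential, so it is the cathode: E°cell = −0.330 − (−1.185) = +0.855 V and n = 2.
From the Nernst equation, log Q = n(E° − E)/0.0592 = 2·(+0.855 − (+0.770))/0.0592 = 2.872.
For 2 Tl+(aq) + Mn(s) → 2 Tl(s) + Mn2+(aq), the reaction quotient is Q = [Mn2+(aq)] / [Tl+(aq)]^2.
Substituting the known concentrations and solving, log [Mn2+(aq)] = −1.188 and [Mn2+(aq)] = 0.065 M.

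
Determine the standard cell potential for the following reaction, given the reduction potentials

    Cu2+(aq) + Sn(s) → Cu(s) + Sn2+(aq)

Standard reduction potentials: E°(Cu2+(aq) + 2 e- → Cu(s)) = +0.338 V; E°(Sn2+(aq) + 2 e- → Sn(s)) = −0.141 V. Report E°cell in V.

Cu2+(aq) gains electrons, so the Cu²⁺/Cu couple is the cathode; the Sn²⁺/Sn couple is the anode.
E°cell = E°(cathode) − E°(anode) = +0.338 − (−0.141) = +0.479 V.

+0.479 V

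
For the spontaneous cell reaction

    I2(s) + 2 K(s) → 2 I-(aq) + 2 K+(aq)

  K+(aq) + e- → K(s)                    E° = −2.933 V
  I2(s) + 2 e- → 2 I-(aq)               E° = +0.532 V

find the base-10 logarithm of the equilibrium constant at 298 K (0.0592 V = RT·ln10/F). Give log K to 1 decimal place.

The I₂/I⁻ couple is reduced (cathode); E°cell = +0.532 − (−2.933) = +3.465 V with n = 2.
At equilibrium E = 0, so log K = nE°cell / 0.0592 = (2)(+3.465) / 0.0592 = 117.1.

log K = 117.1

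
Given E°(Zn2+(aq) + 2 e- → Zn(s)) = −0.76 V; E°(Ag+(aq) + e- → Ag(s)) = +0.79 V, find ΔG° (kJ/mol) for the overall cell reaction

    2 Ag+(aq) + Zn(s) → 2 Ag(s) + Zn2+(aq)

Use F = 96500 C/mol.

−299 kJ/mol

In the reaction as written Ag+(aq) is reduced, so the Ag⁺/Ag couple is the cathode and Zn²⁺/Zn is the anode.
E°cell = +0.79 − (−0.76) = +1.55 V; balancing electrons gives n = 2.
ΔG° = −nFE°cell = −(2)(96500)(+1.55) J/mol = −299 kJ/mol.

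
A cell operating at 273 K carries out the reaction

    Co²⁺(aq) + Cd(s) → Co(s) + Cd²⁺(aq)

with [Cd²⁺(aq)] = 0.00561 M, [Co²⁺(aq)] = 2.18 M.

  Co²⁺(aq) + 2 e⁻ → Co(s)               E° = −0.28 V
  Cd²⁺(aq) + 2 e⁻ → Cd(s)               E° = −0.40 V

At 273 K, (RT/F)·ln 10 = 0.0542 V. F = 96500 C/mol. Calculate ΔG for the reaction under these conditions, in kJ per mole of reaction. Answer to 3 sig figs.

−36.7 kJ/mol

With Co²⁺/Co reduced at the cathode, E°cell = −0.28 − (−0.40) = +0.12 V and n = 2.
Q = [Cd²⁺(aq)] / [Co²⁺(aq)] = 0.00257, so log Q = −2.589 and E = +0.12 − (0.0542/2)(−2.589) = +0.1902 V.
ΔG = −nFE = −(2)(96500)(+0.1902) J/mol = −36.7 kJ/mol.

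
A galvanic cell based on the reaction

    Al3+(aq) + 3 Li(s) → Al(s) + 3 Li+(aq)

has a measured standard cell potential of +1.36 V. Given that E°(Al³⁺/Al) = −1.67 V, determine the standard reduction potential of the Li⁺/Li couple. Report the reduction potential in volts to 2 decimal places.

−3.03 V

In the reaction as written the Al³⁺/Al couple is reduced (cathode) and Li⁺/Li is oxidized (anode), so E°cell = E°(Al³⁺/Al) − E°(Li⁺/Li).
E°(Li⁺/Li) = E°(cathode) − E°cell = −1.67 − (+1.36) = −3.03 V.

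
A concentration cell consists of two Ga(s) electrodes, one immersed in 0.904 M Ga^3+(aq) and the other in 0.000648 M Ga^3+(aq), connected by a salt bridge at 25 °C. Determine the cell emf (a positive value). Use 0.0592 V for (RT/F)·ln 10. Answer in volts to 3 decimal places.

0.062 V

For a concentration cell E°cell = 0, since both electrodes use the same couple.
The compartment with the higher Ga^3+(aq) concentration (0.904 M) acts as the cathode; ions are reduced there and produced at the dilute (0.000648 M) anode.
With n = 3, Ecell = −(0.0592/3)·log([dilute]/[conc]) = −(0.0592/3)·log(0.000648/0.904) = +0.062 V.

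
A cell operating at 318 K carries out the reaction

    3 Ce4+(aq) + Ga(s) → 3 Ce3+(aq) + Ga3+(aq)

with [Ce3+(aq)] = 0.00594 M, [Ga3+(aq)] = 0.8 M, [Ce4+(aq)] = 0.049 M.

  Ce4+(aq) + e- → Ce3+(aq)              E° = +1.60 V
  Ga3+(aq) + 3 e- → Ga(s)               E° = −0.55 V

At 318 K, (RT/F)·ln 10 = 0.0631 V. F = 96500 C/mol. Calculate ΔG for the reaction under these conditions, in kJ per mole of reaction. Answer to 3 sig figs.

With Ce⁴⁺/Ce³⁺ reduced at the cathode, E°cell = +1.60 − (−0.55) = +2.15 V and n = 3.
The reaction quotient is ([Ce3+(aq)]^3·[Ga3+(aq)]) / [Ce4+(aq)]^3 = 0.00143; by Nernst, E = +2.15 − (0.0631/3)(−2.846) = +2.2099 V.
Finally ΔG = −nFE = −(3)(96500 C/mol)(+2.2099 V) = −640 kJ/mol.

−640 kJ/mol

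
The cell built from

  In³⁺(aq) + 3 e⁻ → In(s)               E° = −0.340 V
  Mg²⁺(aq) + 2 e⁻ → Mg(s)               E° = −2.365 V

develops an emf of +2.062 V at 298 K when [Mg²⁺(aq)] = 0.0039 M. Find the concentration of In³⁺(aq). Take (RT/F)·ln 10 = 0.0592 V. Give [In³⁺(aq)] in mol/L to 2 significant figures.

With In³⁺/In at the cathode and Mg²⁺/Mg at the anode, E°cell = −0.340 − (−2.365) = +2.025 V (n = 6).
Since E = E° − (0.0592/n)·log Q, log Q = n(E° − E)/0.0592 = −3.750.
Balancing electrons gives 2 In³⁺(aq) + 3 Mg(s) → 2 In(s) + 3 Mg²⁺(aq); thus Q = [Mg²⁺(aq)]^3 / [In³⁺(aq)]^2.
Substituting the known concentrations and solving, log [In³⁺(aq)] = −1.738 and [In³⁺(aq)] = 0.018 M.

0.018 M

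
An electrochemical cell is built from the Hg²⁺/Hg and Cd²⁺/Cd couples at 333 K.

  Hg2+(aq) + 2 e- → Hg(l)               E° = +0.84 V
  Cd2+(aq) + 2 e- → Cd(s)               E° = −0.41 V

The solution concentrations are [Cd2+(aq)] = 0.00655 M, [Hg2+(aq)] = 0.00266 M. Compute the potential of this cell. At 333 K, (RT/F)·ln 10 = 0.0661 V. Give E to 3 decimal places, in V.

Hg²⁺/Hg is reduced (cathode, E° = +0.84 V) and Cd²⁺/Cd is oxidized (anode).
E°cell = E°cat − E°an = +0.84 − (−0.41) = +1.25 V; n = 2.
Balancing gives Hg2+(aq) + Cd(s) → Hg(l) + Cd2+(aq); hence Q = [Cd2+(aq)] / [Hg2+(aq)] = 2.46 (log Q = 0.391).
By the Nernst equation, E = +1.25 − (0.0661/2)·(0.391) = +1.237 V.

+1.237 V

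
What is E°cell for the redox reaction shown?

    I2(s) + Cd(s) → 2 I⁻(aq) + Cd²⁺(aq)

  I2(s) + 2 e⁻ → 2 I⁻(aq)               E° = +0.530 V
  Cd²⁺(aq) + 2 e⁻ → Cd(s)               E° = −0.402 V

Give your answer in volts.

+0.932 V

I2(s) gains electrons, so the I₂/I⁻ couple is the cathode; the Cd²⁺/Cd couple is the anode.
E°cell = E°(cathode) − E°(anode) = +0.530 − (−0.402) = +0.932 V.
The positive value indicates the reaction is spontaneous as written.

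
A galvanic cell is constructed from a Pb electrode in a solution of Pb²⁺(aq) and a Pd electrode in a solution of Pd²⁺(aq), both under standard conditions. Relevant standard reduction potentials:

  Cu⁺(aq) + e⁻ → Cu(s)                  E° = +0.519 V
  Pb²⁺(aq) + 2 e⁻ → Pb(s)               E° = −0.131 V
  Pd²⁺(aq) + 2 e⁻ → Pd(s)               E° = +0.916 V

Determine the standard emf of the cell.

Of the two couples in this cell, the one with the more positive reduction potential is reduced at the cathode: here that is Pd²⁺/Pd (+0.916 V); Pb²⁺/Pb (−0.131 V) is the anode.
E°cell = E°(cathode) − E°(anode) = +0.916 − (−0.131) = +1.047 V.

+1.047 V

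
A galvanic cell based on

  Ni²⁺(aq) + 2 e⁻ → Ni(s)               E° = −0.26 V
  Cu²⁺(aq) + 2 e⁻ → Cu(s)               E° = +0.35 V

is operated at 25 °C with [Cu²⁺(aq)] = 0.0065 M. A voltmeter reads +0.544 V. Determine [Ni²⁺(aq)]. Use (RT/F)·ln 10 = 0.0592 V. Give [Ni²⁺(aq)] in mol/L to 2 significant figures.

Cu²⁺/Cu is the cathode (higher E°); E°cell = +0.35 − (−0.26) = +0.61 V with n = 2.
Since E = E° − (0.0592/n)·log Q, log Q = n(E° − E)/0.0592 = 2.230.
The balanced reaction is Cu²⁺(aq) + Ni(s) → Cu(s) + Ni²⁺(aq), so Q = [Ni²⁺(aq)] / [Cu²⁺(aq)].
Isolating [Ni²⁺(aq)] in Q = 10^{2.230} yields log [Ni²⁺(aq)] = 0.043, i.e. 1.1 M.

1.1 M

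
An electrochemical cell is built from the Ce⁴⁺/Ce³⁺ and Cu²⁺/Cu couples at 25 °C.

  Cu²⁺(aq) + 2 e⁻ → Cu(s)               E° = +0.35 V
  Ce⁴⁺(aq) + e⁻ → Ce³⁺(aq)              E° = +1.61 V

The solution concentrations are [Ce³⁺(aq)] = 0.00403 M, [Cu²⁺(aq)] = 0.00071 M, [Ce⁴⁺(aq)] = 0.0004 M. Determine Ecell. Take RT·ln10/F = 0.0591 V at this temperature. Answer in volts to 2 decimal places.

+1.29 V

Since E°(Ce⁴⁺/Ce³⁺) > E°(Cu²⁺/Cu), Ce⁴⁺/Ce³⁺ serves as the cathode.
E°cell = E°cat − E°an = +1.61 − (+0.35) = +1.26 V; n = 2.
Balancing gives 2 Ce⁴⁺(aq) + Cu(s) → 2 Ce³⁺(aq) + Cu²⁺(aq); hence Q = ([Ce³⁺(aq)]^2·[Cu²⁺(aq)]) / [Ce⁴⁺(aq)]^2 = 0.0721 (log Q = −1.142).
By the Nernst equation, E = +1.26 − (0.0591/2)·(−1.142) = +1.29 V.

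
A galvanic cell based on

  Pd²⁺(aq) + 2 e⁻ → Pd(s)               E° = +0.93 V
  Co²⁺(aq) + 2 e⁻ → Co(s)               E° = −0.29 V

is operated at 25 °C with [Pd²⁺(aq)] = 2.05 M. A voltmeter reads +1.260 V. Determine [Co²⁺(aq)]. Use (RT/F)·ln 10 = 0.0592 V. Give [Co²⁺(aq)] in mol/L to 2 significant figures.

Pd²⁺/Pd is the cathode (higher E°); E°cell = +0.93 − (−0.29) = +1.22 V with n = 2.
Since E = E° − (0.0592/n)·log Q, log Q = n(E° − E)/0.0592 = −1.351.
Balancing electrons gives Pd²⁺(aq) + Co(s) → Pd(s) + Co²⁺(aq); thus Q = [Co²⁺(aq)] / [Pd²⁺(aq)].
Solving for the unknown gives log [Co²⁺(aq)] = −1.039, so [Co²⁺(aq)] ≈ 0.091 M.

0.091 M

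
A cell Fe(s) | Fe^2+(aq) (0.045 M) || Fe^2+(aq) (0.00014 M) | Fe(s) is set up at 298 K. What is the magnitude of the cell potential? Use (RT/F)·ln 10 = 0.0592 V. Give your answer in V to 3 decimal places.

For a concentration cell E°cell = 0, since both electrodes use the same couple.
The compartment with the higher Fe^2+(aq) concentration (0.045 M) acts as the cathode; ions are reduced there and produced at the dilute (0.00014 M) anode.
With n = 2, Ecell = −(0.0592/2)·log([dilute]/[conc]) = −(0.0592/2)·log(0.00014/0.045) = +0.074 V.

0.074 V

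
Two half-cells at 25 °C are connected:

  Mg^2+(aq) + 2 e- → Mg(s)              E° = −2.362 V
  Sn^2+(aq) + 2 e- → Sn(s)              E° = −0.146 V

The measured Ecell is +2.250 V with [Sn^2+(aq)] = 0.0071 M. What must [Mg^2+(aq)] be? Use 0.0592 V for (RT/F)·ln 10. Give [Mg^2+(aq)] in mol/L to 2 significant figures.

Sn²⁺/Sn is the cathode (higher E°); E°cell = −0.146 − (−2.362) = +2.216 V with n = 2.
Rearranging E = E° − (0.0592/n)·log Q gives log Q = 2(+2.216 − (+2.250))/0.0592 = −1.149.
The balanced reaction is Sn^2+(aq) + Mg(s) → Sn(s) + Mg^2+(aq), so Q = [Mg^2+(aq)] / [Sn^2+(aq)].
Solving for the unknown gives log [Mg^2+(aq)] = −3.298, so [Mg^2+(aq)] ≈ 0.00050 M.

0.00050 M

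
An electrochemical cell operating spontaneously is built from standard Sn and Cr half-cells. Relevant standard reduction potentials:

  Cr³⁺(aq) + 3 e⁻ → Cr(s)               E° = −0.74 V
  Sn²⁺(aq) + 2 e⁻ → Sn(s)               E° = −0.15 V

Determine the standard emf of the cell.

+0.59 V

Of the two couples in this cell, the one with the more positive reduction potential is reduced at the cathode: here that is Sn²⁺/Sn (−0.15 V); Cr³⁺/Cr (−0.74 V) is the anode.
E°cell = E°(cathode) − E°(anode) = −0.15 − (−0.74) = +0.59 V.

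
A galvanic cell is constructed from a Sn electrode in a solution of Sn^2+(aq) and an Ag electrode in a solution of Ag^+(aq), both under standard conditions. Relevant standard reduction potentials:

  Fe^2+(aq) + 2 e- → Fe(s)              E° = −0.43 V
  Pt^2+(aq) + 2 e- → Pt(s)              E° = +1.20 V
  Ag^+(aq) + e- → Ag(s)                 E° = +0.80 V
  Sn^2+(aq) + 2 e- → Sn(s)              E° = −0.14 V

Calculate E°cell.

Of the two couples in this cell, the one with the more positive reduction potential is reduced at the cathode: here that is Ag⁺/Ag (+0.80 V); Sn²⁺/Sn (−0.14 V) is the anode.
E°cell = E°(cathode) − E°(anode) = +0.80 − (−0.14) = +0.94 V.

+0.94 V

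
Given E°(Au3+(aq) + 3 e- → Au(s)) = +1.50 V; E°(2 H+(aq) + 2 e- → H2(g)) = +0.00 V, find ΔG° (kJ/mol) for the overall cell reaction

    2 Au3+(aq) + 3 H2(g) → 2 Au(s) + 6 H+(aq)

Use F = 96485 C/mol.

In the reaction as written Au3+(aq) is reduced, so the Au³⁺/Au couple is the cathode and 2H⁺/H₂ is the anode.
E°cell = +1.50 − (+0.00) = +1.50 V; balancing electrons gives n = 6.
ΔG° = −nFE°cell = −(6)(96485)(+1.50) J/mol = −868 kJ/mol.

−868 kJ/mol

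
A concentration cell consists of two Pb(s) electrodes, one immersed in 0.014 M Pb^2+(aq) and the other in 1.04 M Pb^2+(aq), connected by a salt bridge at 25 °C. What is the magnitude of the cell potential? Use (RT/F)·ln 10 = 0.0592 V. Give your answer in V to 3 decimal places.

For a concentration cell E°cell = 0, since both electrodes use the same couple.
The compartment with the higher Pb^2+(aq) concentration (1.04 M) acts as the cathode; ions are reduced there and produced at the dilute (0.014 M) anode.
With n = 2, Ecell = −(0.0592/2)·log([dilute]/[conc]) = −(0.0592/2)·log(0.014/1.04) = +0.055 V.

0.055 V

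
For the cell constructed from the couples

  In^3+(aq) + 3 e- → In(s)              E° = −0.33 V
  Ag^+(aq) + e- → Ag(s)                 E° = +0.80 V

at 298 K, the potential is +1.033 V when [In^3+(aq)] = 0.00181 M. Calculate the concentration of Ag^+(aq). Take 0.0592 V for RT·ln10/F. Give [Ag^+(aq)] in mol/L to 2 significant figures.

0.0028 M

Ag⁺/Ag is the cathode (higher E°); E°cell = +0.80 − (−0.33) = +1.13 V with n = 3.
Since E = E° − (0.0592/n)·log Q, log Q = n(E° − E)/0.0592 = 4.916.
For 3 Ag^+(aq) + In(s) → 3 Ag(s) + In^3+(aq), the reaction quotient is Q = [In^3+(aq)] / [Ag^+(aq)]^3.
Isolating [Ag^+(aq)] in Q = 10^{4.916} yields log [Ag^+(aq)] = −2.553, i.e. 0.0028 M.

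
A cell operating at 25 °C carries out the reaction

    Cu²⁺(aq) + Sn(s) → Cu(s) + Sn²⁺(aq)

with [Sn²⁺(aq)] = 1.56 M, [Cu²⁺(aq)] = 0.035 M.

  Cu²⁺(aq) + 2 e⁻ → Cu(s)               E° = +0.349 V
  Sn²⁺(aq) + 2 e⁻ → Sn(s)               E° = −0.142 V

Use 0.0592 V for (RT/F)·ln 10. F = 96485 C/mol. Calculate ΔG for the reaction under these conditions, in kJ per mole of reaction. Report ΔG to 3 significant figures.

−85.3 kJ/mol

The standard cell potential is +0.349 − (−0.142) = +0.491 V, with n = 2 electrons in the balanced equation.
Q = [Sn²⁺(aq)] / [Cu²⁺(aq)] = 44.6, so log Q = 1.649 and E = +0.491 − (0.0592/2)(1.649) = +0.4422 V.
ΔG = −nFE = −(2)(96485)(+0.4422) J/mol = −85.3 kJ/mol.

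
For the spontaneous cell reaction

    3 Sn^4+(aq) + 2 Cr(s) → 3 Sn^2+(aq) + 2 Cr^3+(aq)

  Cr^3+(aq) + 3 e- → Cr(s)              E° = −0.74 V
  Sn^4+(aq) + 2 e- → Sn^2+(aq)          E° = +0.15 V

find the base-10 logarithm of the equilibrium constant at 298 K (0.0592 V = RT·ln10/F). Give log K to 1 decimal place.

The Sn⁴⁺/Sn²⁺ couple is reduced (cathode); E°cell = +0.15 − (−0.74) = +0.89 V with n = 6.
At equilibrium E = 0, so log K = nE°cell / 0.0592 = (6)(+0.89) / 0.0592 = 90.2.

log K = 90.2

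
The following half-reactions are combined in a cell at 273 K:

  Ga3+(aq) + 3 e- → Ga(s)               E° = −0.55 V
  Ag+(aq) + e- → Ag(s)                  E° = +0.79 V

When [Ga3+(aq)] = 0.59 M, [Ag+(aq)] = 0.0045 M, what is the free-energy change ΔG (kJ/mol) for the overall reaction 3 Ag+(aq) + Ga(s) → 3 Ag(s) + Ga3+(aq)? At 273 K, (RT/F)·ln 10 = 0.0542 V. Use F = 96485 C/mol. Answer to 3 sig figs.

E°cell = +0.79 − (−0.55) = +1.34 V; the balanced reaction transfers n = 3 electrons.
Q = [Ga3+(aq)] / [Ag+(aq)]^3 = 6.47×10^6, so log Q = 6.811 and E = +1.34 − (0.0542/3)(6.811) = +1.2169 V.
Finally ΔG = −nFE = −(3)(96485 C/mol)(+1.2169 V) = −352 kJ/mol.

−352 kJ/mol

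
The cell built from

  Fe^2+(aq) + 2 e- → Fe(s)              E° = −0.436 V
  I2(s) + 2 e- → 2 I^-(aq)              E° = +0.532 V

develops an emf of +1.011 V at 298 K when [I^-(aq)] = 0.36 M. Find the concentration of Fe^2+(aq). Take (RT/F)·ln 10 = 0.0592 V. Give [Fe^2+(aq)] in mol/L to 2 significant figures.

0.27 M

The I₂/I⁻ couple has the larger reduction potential, so it is the cathode: E°cell = +0.532 − (−0.436) = +0.968 V and n = 2.
From the Nernst equation, log Q = n(E° − E)/0.0592 = 2·(+0.968 − (+1.011))/0.0592 = −1.453.
For I2(s) + Fe(s) → 2 I^-(aq) + Fe^2+(aq), the reaction quotient is Q = [I^-(aq)]^2·[Fe^2+(aq)].
Substituting the known concentrations and solving, log [Fe^2+(aq)] = −0.566 and [Fe^2+(aq)] = 0.27 M.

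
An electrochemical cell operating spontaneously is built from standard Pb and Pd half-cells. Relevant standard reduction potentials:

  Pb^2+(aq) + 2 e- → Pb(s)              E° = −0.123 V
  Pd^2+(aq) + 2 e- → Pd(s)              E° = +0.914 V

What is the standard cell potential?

Of the two couples in this cell, the one with the more positive reduction potential is reduced at the cathode: here that is Pd²⁺/Pd (+0.914 V); Pb²⁺/Pb (−0.123 V) is the anode.
E°cell = E°(cathode) − E°(anode) = +0.914 − (−0.123) = +1.037 V.

+1.037 V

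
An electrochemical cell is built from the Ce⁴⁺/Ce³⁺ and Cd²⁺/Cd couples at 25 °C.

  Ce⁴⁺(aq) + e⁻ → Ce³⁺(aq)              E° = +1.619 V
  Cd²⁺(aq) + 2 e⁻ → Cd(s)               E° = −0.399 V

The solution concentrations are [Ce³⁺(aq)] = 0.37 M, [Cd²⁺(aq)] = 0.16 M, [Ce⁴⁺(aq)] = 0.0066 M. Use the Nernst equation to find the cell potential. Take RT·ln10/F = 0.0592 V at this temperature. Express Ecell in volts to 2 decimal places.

Ce⁴⁺/Ce³⁺ is reduced (cathode, E° = +1.619 V) and Cd²⁺/Cd is oxidized (anode).
The standard potential is +1.619 − (−0.399) = +2.018 V and the balanced reaction transfers n = 2 electrons.
The balanced reaction is 2 Ce⁴⁺(aq) + Cd(s) → 2 Ce³⁺(aq) + Cd²⁺(aq), so Q = ([Ce³⁺(aq)]^2·[Cd²⁺(aq)]) / [Ce⁴⁺(aq)]^2 = 503 and log Q = 2.701.
Applying E = E° − (RT ln10/nF)·log Q gives +2.018 − (0.0592/2)(2.701) = +1.94 V.

+1.94 V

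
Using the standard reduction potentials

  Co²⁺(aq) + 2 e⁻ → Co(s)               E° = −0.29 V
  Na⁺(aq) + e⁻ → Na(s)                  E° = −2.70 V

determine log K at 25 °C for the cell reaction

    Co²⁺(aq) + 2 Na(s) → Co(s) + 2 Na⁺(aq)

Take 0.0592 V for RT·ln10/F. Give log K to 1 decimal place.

log K = 81.4

The Co²⁺/Co couple is reduced (cathode); E°cell = −0.29 − (−2.70) = +2.41 V with n = 2.
At equilibrium E = 0, so log K = nE°cell / 0.0592 = (2)(+2.41) / 0.0592 = 81.4.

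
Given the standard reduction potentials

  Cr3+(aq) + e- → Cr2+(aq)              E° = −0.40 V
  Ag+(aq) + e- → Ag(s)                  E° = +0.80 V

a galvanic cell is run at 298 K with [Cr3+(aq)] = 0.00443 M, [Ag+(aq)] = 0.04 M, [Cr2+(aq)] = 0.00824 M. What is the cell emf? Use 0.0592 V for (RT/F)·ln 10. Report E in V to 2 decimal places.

Since E°(Ag⁺/Ag) > E°(Cr³⁺/Cr²⁺), Ag⁺/Ag serves as the cathode.
E°cell = +0.80 − (−0.40) = +1.20 V, with n = 1 electron transferred.
For the overall reaction Ag+(aq) + Cr2+(aq) → Ag(s) + Cr3+(aq), Q = [Cr3+(aq)] / ([Ag+(aq)]·[Cr2+(aq)]) = 13.4, giving log Q = 1.128.
E = E° − (0.0592/n)·log Q = +1.20 − (0.0592/1)(1.128) = +1.13 V.

+1.13 V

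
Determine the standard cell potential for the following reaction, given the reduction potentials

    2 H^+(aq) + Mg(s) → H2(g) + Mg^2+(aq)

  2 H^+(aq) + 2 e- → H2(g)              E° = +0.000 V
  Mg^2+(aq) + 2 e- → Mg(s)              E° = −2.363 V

+2.363 V

H^+(aq) gains electrons, so the 2H⁺/H₂ couple is the cathode; the Mg²⁺/Mg couple is the anode.
E°cell = E°(cathode) − E°(anode) = +0.000 − (−2.363) = +2.363 V.
The positive value indicates the reaction is spontaneous as written.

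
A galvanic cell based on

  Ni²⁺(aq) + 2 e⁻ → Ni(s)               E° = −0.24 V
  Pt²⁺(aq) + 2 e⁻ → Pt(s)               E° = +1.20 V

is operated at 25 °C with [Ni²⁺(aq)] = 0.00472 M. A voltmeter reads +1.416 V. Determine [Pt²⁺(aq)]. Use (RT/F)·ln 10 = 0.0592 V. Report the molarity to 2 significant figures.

With Pt²⁺/Pt at the cathode and Ni²⁺/Ni at the anode, E°cell = +1.20 − (−0.24) = +1.44 V (n = 2).
Rearranging E = E° − (0.0592/n)·log Q gives log Q = 2(+1.44 − (+1.416))/0.0592 = 0.811.
Balancing electrons gives Pt²⁺(aq) + Ni(s) → Pt(s) + Ni²⁺(aq); thus Q = [Ni²⁺(aq)] / [Pt²⁺(aq)].
Substituting the known concentrations and solving, log [Pt²⁺(aq)] = −3.137 and [Pt²⁺(aq)] = 0.00073 M.

0.00073 M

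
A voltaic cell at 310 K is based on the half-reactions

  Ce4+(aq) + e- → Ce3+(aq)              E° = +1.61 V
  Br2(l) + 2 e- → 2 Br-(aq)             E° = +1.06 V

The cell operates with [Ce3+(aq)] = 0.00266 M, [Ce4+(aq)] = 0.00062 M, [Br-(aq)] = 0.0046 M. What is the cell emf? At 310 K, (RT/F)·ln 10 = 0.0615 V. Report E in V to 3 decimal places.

+0.367 V

Ce⁴⁺/Ce³⁺ is reduced (cathode, E° = +1.61 V) and Br₂/Br⁻ is oxidized (anode).
The standard potential is +1.61 − (+1.06) = +0.55 V and the balanced reaction transfers n = 2 electrons.
Balancing gives 2 Ce4+(aq) + 2 Br-(aq) → 2 Ce3+(aq) + Br2(l); hence Q = [Ce3+(aq)]^2 / ([Ce4+(aq)]^2·[Br-(aq)]^2) = 8.7×10^5 (log Q = 5.939).
By the Nernst equation, E = +0.55 − (0.0615/2)·(5.939) = +0.367 V.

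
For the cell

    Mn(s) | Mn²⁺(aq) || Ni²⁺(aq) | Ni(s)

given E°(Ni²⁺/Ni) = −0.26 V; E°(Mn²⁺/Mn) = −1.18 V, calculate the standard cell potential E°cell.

+0.92 V

By convention the left-hand electrode in cell notation is the anode (oxidation) and the right-hand electrode is the cathode (reduction).
E°cell = E°(right) − E°(left) = −0.26 − (−1.18) = +0.92 V.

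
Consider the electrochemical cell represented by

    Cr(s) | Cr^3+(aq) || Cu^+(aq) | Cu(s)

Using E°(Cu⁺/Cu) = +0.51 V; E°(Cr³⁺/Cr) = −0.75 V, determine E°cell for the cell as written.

By convention the left-hand electrode in cell notation is the anode (oxidation) and the right-hand electrode is the cathode (reduction).
E°cell = E°(right) − E°(left) = +0.51 − (−0.75) = +1.26 V.

+1.26 V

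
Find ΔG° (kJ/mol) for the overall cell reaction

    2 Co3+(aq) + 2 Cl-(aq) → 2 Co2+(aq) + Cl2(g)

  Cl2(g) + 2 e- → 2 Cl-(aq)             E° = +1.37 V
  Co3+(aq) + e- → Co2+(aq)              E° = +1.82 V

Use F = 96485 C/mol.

In the reaction as written Co3+(aq) is reduced, so the Co³⁺/Co²⁺ couple is the cathode and Cl₂/Cl⁻ is the anode.
E°cell = +1.82 − (+1.37) = +0.45 V; balancing electrons gives n = 2.
ΔG° = −nFE°cell = −(2)(96485)(+0.45) J/mol = −86.8 kJ/mol.

−86.8 kJ/mol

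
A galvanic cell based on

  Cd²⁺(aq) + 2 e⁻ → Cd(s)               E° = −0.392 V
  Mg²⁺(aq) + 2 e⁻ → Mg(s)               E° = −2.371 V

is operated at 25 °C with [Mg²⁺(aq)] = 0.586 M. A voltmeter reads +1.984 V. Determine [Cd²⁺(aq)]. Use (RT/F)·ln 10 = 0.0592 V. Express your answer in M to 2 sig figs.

0.86 M

Cd²⁺/Cd is the cathode (higher E°); E°cell = −0.392 − (−2.371) = +1.979 V with n = 2.
From the Nernst equation, log Q = n(E° − E)/0.0592 = 2·(+1.979 − (+1.984))/0.0592 = −0.169.
The balanced reaction is Cd²⁺(aq) + Mg(s) → Cd(s) + Mg²⁺(aq), so Q = [Mg²⁺(aq)] / [Cd²⁺(aq)].
Substituting the known concentrations and solving, log [Cd²⁺(aq)] = −0.063 and [Cd²⁺(aq)] = 0.86 M.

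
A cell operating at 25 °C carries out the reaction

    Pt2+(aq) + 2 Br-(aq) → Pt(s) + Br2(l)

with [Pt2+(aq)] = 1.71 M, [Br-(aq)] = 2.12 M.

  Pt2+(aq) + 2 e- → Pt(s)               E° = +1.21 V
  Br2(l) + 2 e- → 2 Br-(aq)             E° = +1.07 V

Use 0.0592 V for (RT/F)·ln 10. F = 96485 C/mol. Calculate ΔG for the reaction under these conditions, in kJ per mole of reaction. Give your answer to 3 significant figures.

−32.1 kJ/mol

With Pt²⁺/Pt reduced at the cathode, E°cell = +1.21 − (+1.07) = +0.14 V and n = 2.
Here Q = 1 / ([Pt2+(aq)]·[Br-(aq)]^2) = 0.13 (log Q = −0.886), giving E = +0.14 − (0.0592/2)·(−0.886) = +0.1662 V.
Then ΔG = −nFE = −2 × 96485 × +0.1662 J/mol = −32.1 kJ/mol.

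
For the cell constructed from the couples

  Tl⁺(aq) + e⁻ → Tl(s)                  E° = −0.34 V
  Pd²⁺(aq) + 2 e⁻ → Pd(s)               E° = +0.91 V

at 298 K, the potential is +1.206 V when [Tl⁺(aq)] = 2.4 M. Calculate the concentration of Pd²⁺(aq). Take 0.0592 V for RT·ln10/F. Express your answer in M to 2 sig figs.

Pd²⁺/Pd is the cathode (higher E°); E°cell = +0.91 − (−0.34) = +1.25 V with n = 2.
From the Nernst equation, log Q = n(E° − E)/0.0592 = 2·(+1.25 − (+1.206))/0.0592 = 1.486.
Balancing electrons gives Pd²⁺(aq) + 2 Tl(s) → Pd(s) + 2 Tl⁺(aq); thus Q = [Tl⁺(aq)]^2 / [Pd²⁺(aq)].
Isolating [Pd²⁺(aq)] in Q = 10^{1.486} yields log [Pd²⁺(aq)] = −0.726, i.e. 0.19 M.

0.19 M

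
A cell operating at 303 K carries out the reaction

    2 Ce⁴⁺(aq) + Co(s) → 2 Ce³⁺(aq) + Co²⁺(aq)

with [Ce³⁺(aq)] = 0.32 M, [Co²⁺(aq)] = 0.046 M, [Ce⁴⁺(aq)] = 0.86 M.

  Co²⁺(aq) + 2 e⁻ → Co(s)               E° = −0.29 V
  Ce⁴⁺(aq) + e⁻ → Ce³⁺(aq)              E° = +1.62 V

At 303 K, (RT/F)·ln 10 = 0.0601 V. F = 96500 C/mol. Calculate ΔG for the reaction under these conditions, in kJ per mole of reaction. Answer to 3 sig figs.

−381 kJ/mol

With Ce⁴⁺/Ce³⁺ reduced at the cathode, E°cell = +1.62 − (−0.29) = +1.91 V and n = 2.
Here Q = ([Ce³⁺(aq)]^2·[Co²⁺(aq)]) / [Ce⁴⁺(aq)]^2 = 0.00637 (log Q = −2.196), giving E = +1.91 − (0.0601/2)·(−2.196) = +1.9760 V.
Then ΔG = −nFE = −2 × 96500 × +1.9760 J/mol = −381 kJ/mol.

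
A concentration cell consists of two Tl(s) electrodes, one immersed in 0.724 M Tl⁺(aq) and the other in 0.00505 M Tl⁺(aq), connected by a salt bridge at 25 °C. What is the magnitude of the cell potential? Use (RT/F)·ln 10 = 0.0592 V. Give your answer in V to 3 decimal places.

0.128 V

For a concentration cell E°cell = 0, since both electrodes use the same couple.
The compartment with the higher Tl⁺(aq) concentration (0.724 M) acts as the cathode; ions are reduced there and produced at the dilute (0.00505 M) anode.
With n = 1, Ecell = −(0.0592/1)·log([dilute]/[conc]) = −(0.0592/1)·log(0.00505/0.724) = +0.128 V.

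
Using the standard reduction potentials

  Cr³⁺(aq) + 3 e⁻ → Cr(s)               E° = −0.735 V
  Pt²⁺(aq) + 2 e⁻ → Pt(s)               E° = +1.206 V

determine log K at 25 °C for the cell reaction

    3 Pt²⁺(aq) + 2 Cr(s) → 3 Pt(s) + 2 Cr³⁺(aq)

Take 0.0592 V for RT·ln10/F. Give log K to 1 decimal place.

log K = 196.7

The Pt²⁺/Pt couple is reduced (cathode); E°cell = +1.206 − (−0.735) = +1.941 V with n = 6.
At equilibrium E = 0, so log K = nE°cell / 0.0592 = (6)(+1.941) / 0.0592 = 196.7.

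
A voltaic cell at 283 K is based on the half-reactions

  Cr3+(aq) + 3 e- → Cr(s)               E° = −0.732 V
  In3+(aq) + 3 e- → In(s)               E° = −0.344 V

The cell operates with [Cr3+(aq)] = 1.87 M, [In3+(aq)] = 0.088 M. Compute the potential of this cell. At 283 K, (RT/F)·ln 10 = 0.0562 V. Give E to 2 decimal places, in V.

Since E°(In³⁺/In) > E°(Cr³⁺/Cr), In³⁺/In serves as the cathode.
E°cell = E°cat − E°an = −0.344 − (−0.732) = +0.388 V; n = 3.
Balancing gives In3+(aq) + Cr(s) → In(s) + Cr3+(aq); hence Q = [Cr3+(aq)] / [In3+(aq)] = 21.3 (log Q = 1.327).
Applying E = E° − (RT ln10/nF)·log Q gives +0.388 − (0.0562/3)(1.327) = +0.36 V.

+0.36 V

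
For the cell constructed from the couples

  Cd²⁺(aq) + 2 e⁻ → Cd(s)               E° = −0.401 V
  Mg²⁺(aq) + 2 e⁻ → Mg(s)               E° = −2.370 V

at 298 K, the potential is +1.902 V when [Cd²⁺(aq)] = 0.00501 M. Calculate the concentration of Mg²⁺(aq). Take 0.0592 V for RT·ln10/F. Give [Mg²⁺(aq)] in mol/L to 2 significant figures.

0.92 M

With Cd²⁺/Cd at the cathode and Mg²⁺/Mg at the anode, E°cell = −0.401 − (−2.370) = +1.969 V (n = 2).
Rearranging E = E° − (0.0592/n)·log Q gives log Q = 2(+1.969 − (+1.902))/0.0592 = 2.264.
For Cd²⁺(aq) + Mg(s) → Cd(s) + Mg²⁺(aq), the reaction quotient is Q = [Mg²⁺(aq)] / [Cd²⁺(aq)].
Substituting the known concentrations and solving, log [Mg²⁺(aq)] = −0.036 and [Mg²⁺(aq)] = 0.92 M.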